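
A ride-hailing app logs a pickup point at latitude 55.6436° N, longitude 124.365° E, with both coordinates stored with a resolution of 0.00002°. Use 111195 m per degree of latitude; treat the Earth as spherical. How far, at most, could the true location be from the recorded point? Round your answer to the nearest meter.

1 meters

With a 0.00002° grid the true value lies within half a step, ±0.00002°/2 = ±1e-05°, of the stored one.
Latitude error → 1e-05 × 111195 = 1.11195 m along the meridian.
E–W at 55.6436°: 1e-05° × 111195 × cos 55.6436° = 1e-05 × 111195 × 0.5643 ≈ 0.627517 m.
Combining orthogonally: (1.11195² + 0.627517²)^½ ≈ 1.2768 m.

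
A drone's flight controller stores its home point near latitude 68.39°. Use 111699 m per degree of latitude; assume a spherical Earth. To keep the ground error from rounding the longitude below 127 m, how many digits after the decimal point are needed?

3 decimal places

At 68.39° one degree of longitude covers 111699 × cos 68.39° ≈ 111699 × 0.3683 ≈ 41137.3 m.
With N decimal places the half-ulp bound is 0.5·10⁻ᴺ°, or 0.5·10⁻ᴺ × 41137.3 m on the ground.
Need 0.5 × 41137.3 × 10⁻ᴺ ≤ 127 → 10⁻ᴺ ≤ 6.174e-03, so N ≥ 2.21.
N = 2 would give 206 m (too coarse); N = 3 gives 20.6 m ≤ 127 m.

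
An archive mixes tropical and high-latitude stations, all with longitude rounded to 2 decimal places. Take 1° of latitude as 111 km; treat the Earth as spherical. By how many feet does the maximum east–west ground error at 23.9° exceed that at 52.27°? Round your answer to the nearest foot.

550 feet

Rounding to 2 decimal places leaves the longitude within ±0.005° of the true value.
At 23.9°: 0.005° × 111000 × cos 23.9° = 0.005 × 111000 × 0.9143 ≈ 507.41 m.
Error at 52.27° = 0.005° × 111000 × cos 52.27° ≈ 555 × 0.6119 = 339.63 m.
So the lower-latitude error exceeds the higher by 507.41 − 339.63 = 167.78 m.
Converting: 167.784 m × 3.2808 ft/m ≈ 550.47 ft.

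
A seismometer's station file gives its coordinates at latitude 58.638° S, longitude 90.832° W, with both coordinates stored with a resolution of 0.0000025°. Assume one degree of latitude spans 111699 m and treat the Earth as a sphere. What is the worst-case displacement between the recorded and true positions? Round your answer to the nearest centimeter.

16 centimeters

With a 0.0000025° grid the true value lies within half a step, ±0.0000025°/2 = ±1.25e-06°, of the stored one.
N–S: 1.25e-06° × 111699 m/° = 0.139624 m.
Longitude error → 1.25e-06 × 111699 × cos 58.638° = 1.25e-06 × 111699 × 0.5204 ≈ 0.0726663 m.
Combining orthogonally: (0.139624² + 0.0726663²)^½ ≈ 0.157401 m.
That is 0.157401 m = 15.74 cm.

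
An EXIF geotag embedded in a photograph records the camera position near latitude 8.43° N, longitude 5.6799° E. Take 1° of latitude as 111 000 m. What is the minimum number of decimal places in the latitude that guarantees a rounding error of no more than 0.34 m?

6 decimal places

One degree of latitude covers 111000 m.
N decimal places → at most half a unit in the last place, 0.5 × 10⁻ᴺ° = 111000/2 × 10⁻ᴺ m.
Need 0.5 × 111000 × 10⁻ᴺ ≤ 0.34 → 10⁻ᴺ ≤ 6.126e-06, so N ≥ 5.21.
N = 5 would give 0.555 m (too coarse); N = 6 gives 0.0555 m ≤ 0.34 m.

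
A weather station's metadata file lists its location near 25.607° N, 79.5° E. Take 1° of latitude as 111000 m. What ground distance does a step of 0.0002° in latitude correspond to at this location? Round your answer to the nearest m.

0.0002° × 111000 m/° = 22.2 m.

22 m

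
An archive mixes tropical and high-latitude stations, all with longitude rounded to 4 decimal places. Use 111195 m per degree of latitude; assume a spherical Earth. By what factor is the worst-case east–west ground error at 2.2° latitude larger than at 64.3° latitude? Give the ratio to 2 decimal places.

2.30

Rounding to 4 decimal places leaves the longitude within ±5e-05° of the true value.
At 2.2°: 5e-05° × 111195 × cos 2.2° = 5e-05 × 111195 × 0.9993 ≈ 5.5557 m.
Error at 64.3° = 5e-05° × 111195 × cos 64.3° ≈ 5.5598 × 0.4337 = 2.411 m.
Ratio: 5.5557 / 2.411 = cos 2.2° / cos 64.3° ≈ 2.3043.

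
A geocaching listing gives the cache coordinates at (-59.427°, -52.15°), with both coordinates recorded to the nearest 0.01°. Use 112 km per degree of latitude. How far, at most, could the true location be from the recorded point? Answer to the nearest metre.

Rounding to 2 decimal places leaves each coordinate within ±0.005° of the true value.
Latitude error → 0.005 × 112000 = 560 m along the meridian.
Longitude error → 0.005 × 112000 × cos 59.427° = 0.005 × 112000 × 0.5086 ≈ 284.836 m.
Worst case both components are at the extreme and orthogonal: √(560² + 284.836²) ≈ 628.277 m.

628 metres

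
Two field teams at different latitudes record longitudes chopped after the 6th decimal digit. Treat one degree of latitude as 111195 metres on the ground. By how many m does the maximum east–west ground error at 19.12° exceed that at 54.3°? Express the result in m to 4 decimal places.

Truncating at 6 decimal places can drop up to a full unit in the last place, so the longitude may be off by as much as 1e-06°.
At 19.12°: 1e-06° × 111195 × cos 19.12° = 1e-06 × 111195 × 0.9448 ≈ 0.10506 m.
At 54.3°: 1e-06° × 111195 × cos 54.3° = 1e-06 × 111195 × 0.5835 ≈ 0.064887 m.
So the lower-latitude error exceeds the higher by 0.10506 − 0.064887 = 0.040174 m.

0.0402 m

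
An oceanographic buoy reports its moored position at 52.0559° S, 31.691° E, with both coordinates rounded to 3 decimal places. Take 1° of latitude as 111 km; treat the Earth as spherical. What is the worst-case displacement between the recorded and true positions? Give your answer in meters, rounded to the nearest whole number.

65 meters

Rounding to 3 decimal places leaves each coordinate within ±0.0005° of the true value.
N–S: 0.0005° × 111000 m/° = 55.5 m.
Longitude error → 0.0005 × 111000 × cos 52.0559° = 0.0005 × 111000 × 0.6149 ≈ 34.1265 m.
Combining orthogonally: (55.5² + 34.1265²)^½ ≈ 65.1527 m.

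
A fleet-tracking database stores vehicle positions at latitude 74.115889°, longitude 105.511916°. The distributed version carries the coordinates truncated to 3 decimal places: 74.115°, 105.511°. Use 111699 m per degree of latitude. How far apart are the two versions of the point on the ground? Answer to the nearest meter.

103 meters

Δlat = 74.115889 − 74.115 = +0.000889°; Δlon = 105.511916 − 105.511 = +0.000916°.
N–S: 0.000889° × 111699 m/° = 99.3004 m.
E–W at 74.115°: 0.000916° × 111699 × cos 74.115° = 0.000916 × 111699 × 0.2737 ≈ 28.0047 m.
Hypotenuse of the two orthogonal shifts: √(99.3004² + 28.0047²) = 103.174 m.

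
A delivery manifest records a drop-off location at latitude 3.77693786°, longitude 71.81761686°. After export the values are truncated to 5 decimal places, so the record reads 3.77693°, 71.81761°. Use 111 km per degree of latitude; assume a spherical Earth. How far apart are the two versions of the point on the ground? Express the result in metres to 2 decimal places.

1.16 metres

The latitude changed by +0.00000786° and the longitude by +0.00000686°.
North–south shift: 0.00000786 × 111000 = 0.87246 m.
E–W at 3.77693°: 0.00000686° × 111000 × cos 3.77693° = 0.00000686 × 111000 × 0.9978 ≈ 0.759806 m.
Distance: √(0.87246² + 0.759806²) ≈ 1.15693 m.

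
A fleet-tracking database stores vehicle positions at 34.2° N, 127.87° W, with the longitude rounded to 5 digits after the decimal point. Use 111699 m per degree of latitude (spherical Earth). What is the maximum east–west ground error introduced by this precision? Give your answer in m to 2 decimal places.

Rounding to 5 decimal places leaves the longitude within ±5e-06° of the true value.
One degree of longitude at 34.2° is 111699 × cos 34.2° ≈ 111699 × 0.8271 = 92384.1 m.
So at most 5e-06° × 92384.1 ≈ 0.46192 m east–west.

0.46 m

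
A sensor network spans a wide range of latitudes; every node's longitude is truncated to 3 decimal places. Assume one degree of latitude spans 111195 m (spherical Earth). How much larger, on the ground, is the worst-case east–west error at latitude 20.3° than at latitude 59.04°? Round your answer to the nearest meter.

Truncating at 3 decimal places can drop up to a full unit in the last place, so the longitude may be off by as much as 0.001°.
At 20.3°: 0.001° × 111195 × cos 20.3° = 0.001 × 111195 × 0.9379 ≈ 104.29 m.
Error at 59.04° = 0.001° × 111195 × cos 59.04° ≈ 111.2 × 0.5144 = 57.203 m.
So the lower-latitude error exceeds the higher by 104.29 − 57.203 = 47.085 m.

47 meters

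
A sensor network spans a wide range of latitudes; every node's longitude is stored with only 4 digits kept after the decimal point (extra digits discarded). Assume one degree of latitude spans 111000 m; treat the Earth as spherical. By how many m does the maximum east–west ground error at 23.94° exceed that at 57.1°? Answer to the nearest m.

4 m

Truncating at 4 decimal places can drop up to a full unit in the last place, so the longitude may be off by as much as 0.0001°.
Error at 23.94° = 0.0001° × 111000 × cos 23.94° ≈ 11.1 × 0.9140 = 10.145 m.
At 57.1°: 0.0001° × 111000 × cos 57.1° = 0.0001 × 111000 × 0.5432 ≈ 6.0292 m.
Difference: 10.145 − 6.0292 = 4.1158 m.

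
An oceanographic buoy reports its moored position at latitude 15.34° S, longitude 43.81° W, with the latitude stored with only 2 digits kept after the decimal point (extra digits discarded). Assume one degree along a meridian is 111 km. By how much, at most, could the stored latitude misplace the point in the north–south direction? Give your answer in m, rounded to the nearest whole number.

Truncating at 2 decimal places can drop up to a full unit in the last place, so the latitude may be off by as much as 0.01°.
So the N–S error is at most 0.01 × 111000 = 1110 m.

1110 m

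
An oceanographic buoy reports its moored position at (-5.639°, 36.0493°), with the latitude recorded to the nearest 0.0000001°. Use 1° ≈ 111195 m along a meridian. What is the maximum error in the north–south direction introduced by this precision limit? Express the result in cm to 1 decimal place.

0.6 cm

Rounding to 7 decimal places leaves the latitude within ±5e-08° of the true value.
Along the meridian that is 5e-08° × 111195 m/° = 0.00555975 m.
That is 0.00555975 m = 0.55597 cm.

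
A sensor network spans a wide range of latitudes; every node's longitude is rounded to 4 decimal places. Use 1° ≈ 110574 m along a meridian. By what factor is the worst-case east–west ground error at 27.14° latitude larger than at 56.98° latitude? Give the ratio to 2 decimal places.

1.63

Rounding to 4 decimal places leaves the longitude within ±5e-05° of the true value.
Error at 27.14° = 5e-05° × 110574 × cos 27.14° ≈ 5.5287 × 0.8899 = 4.92 m.
At 56.98°: 5e-05° × 110574 × cos 56.98° = 5e-05 × 110574 × 0.5449 ≈ 3.0128 m.
Ratio: 4.92 / 3.0128 = cos 27.14° / cos 56.98° ≈ 1.6330.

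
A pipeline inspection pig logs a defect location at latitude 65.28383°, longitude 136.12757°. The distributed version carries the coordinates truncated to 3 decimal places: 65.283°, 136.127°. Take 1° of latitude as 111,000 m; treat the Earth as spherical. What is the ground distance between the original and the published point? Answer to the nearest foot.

Δlat = 65.28383 − 65.283 = +0.00083°; Δlon = 136.12757 − 136.127 = +0.00057°.
N–S: 0.00083° × 111000 m/° = 92.13 m.
East–west at this latitude: 0.00057° × 111000 × cos 65.283° ≈ 0.00057 × 46413.2 = 26.4555 m.
Combined displacement = (92.13² + 26.4555²)^½ ≈ 95.8532 m.
Converting: 95.8532 m × 3.2808 ft/m ≈ 314.48 ft.

314 feet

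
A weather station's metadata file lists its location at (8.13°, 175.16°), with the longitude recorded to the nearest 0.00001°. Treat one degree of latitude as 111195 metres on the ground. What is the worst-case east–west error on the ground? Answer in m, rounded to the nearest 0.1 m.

0.6 m

Rounding to 5 decimal places leaves the longitude within ±5e-06° of the true value.
At latitude 8.13° a degree of longitude spans 111195 m × cos 8.13° = 111195 × 0.9899 ≈ 110077 m.
Maximum E–W displacement: 5e-06 × 110077 = 0.550387 m.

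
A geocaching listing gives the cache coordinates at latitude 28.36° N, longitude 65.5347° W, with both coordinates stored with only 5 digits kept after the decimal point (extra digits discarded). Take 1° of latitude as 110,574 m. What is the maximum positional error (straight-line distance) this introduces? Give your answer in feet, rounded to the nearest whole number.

Truncating at 5 decimal places can drop up to a full unit in the last place, so each coordinate may be off by as much as 1e-05°.
N–S: 1e-05° × 110574 m/° = 1.10574 m.
E–W at 28.36°: 1e-05° × 110574 × cos 28.36° = 1e-05 × 110574 × 0.8800 ≈ 0.97303 m.
Combining orthogonally: (1.10574² + 0.97303²)^½ ≈ 1.4729 m.
In feet: 1.4729 m ÷ 0.3048 ≈ 4.8324 ft.

5 feet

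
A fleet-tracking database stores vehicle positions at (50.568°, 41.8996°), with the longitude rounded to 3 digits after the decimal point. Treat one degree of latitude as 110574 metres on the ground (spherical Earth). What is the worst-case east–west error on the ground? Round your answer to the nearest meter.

35 meters

Rounding to 3 decimal places leaves the longitude within ±0.0005° of the true value.
At latitude 50.568° a degree of longitude spans 110574 m × cos 50.568° = 110574 × 0.6352 ≈ 70232.4 m.
East–west error: 0.0005° × 70232.4 m/° ≈ 35.1162 m.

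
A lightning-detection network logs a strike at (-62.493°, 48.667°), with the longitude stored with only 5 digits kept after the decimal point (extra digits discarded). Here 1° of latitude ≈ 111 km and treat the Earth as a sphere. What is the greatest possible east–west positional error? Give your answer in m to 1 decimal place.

Truncating at 5 decimal places can drop up to a full unit in the last place, so the longitude may be off by as much as 1e-05°.
Parallels shrink by cos φ, so at 62.493° a degree of longitude is 111000 × 0.4619 ≈ 51266.1 m.
East–west error: 1e-05° × 51266.1 m/° ≈ 0.512661 m.

0.5 m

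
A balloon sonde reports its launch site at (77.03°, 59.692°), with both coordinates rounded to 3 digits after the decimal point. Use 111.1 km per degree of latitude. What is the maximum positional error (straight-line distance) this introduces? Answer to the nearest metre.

Rounding to 3 decimal places leaves each coordinate within ±0.0005° of the true value.
Latitude error → 0.0005 × 111100 = 55.55 m along the meridian.
East–west component at 77.03°: 0.0005° × 111100 × cos 77.03° ≈ 0.0005 × 24935.4 ≈ 12.4677 m.
Combining orthogonally: (55.55² + 12.4677²)^½ ≈ 56.9319 m.

57 metres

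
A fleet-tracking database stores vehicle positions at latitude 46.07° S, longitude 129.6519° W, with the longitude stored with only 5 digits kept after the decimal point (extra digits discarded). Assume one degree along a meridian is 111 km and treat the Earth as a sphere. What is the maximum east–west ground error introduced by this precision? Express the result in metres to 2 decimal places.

0.77 metres

Truncating at 5 decimal places can drop up to a full unit in the last place, so the longitude may be off by as much as 1e-05°.
Parallels shrink by cos φ, so at 46.07° a degree of longitude is 111000 × 0.6938 ≈ 77009.5 m.
East–west error: 1e-05° × 77009.5 m/° ≈ 0.770095 m.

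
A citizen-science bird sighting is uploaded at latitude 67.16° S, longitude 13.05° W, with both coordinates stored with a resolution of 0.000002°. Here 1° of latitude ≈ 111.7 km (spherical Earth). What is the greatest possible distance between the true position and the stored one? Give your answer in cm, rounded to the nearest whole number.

With a 0.000002° grid the true value lies within half a step, ±0.000002°/2 = ±1e-06°, of the stored one.
Latitude error → 1e-06 × 111700 = 0.1117 m along the meridian.
Longitude error → 1e-06 × 111700 × cos 67.16° = 1e-06 × 111700 × 0.3882 ≈ 0.0433574 m.
The two errors are perpendicular, so the maximum displacement is √(0.1117² + 0.0433574²) ≈ 0.11982 m.
That is 0.11982 m = 11.982 cm.

12 cm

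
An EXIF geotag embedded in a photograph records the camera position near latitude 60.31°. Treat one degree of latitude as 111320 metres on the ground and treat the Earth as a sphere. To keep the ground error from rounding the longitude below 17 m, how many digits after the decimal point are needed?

At 60.31° one degree of longitude covers 111320 × cos 60.31° ≈ 111320 × 0.4953 ≈ 55137.6 m.
Rounding to N decimal places gives at most 0.5 × 10⁻ᴺ degrees of error, i.e. 0.5 × 10⁻ᴺ × 55137.6 m.
Need 0.5 × 55137.6 × 10⁻ᴺ ≤ 17 → 10⁻ᴺ ≤ 6.166e-04, so N ≥ 3.21.
At 3 places the error can reach 27.6 m, but 4 places keeps it to 2.76 m.

4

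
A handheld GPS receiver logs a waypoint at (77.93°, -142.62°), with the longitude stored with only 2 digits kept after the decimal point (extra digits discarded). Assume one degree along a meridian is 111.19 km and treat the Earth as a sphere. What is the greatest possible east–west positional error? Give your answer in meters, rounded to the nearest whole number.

Truncating at 2 decimal places can drop up to a full unit in the last place, so the longitude may be off by as much as 0.01°.
One degree of longitude at 77.93° is 111190 × cos 77.93° ≈ 111190 × 0.2091 = 23250.6 m.
East–west error: 0.01° × 23250.6 m/° ≈ 232.506 m.

233 meters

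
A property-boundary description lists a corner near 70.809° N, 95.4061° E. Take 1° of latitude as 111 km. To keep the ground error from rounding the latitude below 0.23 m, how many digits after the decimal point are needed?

One degree of latitude covers 111000 m.
Rounding to N decimal places gives at most 0.5 × 10⁻ᴺ degrees of error, i.e. 0.5 × 10⁻ᴺ × 111000 m.
Need 0.5 × 111000 × 10⁻ᴺ ≤ 0.23 → 10⁻ᴺ ≤ 4.144e-06, so N ≥ 5.38.
N = 5 would give 0.555 m (too coarse); N = 6 gives 0.0555 m ≤ 0.23 m.

6 decimal places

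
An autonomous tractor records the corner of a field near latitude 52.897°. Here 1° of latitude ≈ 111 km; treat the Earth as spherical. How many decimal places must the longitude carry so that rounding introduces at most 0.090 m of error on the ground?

At 52.897° one degree of longitude covers 111000 × cos 52.897° ≈ 111000 × 0.6032 ≈ 66960.7 m.
N decimal places → at most half a unit in the last place, 0.5 × 10⁻ᴺ° = 66960.7/2 × 10⁻ᴺ m.
Setting 33480.4 × 10⁻ᴺ ≤ 0.090 gives 10ᴺ ≥ 3.72e+05, i.e. N ≥ 5.57.
At 5 places the error can reach 0.335 m, but 6 places keeps it to 0.0335 m.

6 decimal places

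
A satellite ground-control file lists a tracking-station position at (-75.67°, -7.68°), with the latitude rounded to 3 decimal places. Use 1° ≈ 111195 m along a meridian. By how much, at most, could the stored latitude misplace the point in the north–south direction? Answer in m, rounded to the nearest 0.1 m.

55.6 m

Rounding to 3 decimal places leaves the latitude within ±0.0005° of the true value.
So the N–S error is at most 0.0005 × 111195 = 55.5975 m.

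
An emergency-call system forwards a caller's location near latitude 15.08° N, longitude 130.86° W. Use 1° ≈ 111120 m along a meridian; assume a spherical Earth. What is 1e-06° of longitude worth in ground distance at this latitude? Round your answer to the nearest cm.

At 15.08° a degree of longitude is 111120 × cos 15.08° ≈ 107293 m, so 1e-06° corresponds to 0.107293 m.
That is 0.107293 m = 10.729 cm.

11 cm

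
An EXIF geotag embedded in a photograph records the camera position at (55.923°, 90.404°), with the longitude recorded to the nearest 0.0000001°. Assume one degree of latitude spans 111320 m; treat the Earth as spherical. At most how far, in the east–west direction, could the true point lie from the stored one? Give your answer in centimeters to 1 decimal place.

0.3 centimeters

Rounding to 7 decimal places leaves the longitude within ±5e-08° of the true value.
One degree of longitude at 55.923° is 111320 × cos 55.923° ≈ 111320 × 0.5603 = 62373.3 m.
Maximum E–W displacement: 5e-08 × 62373.3 = 0.00311867 m.
That is 0.00311867 m = 0.31187 cm.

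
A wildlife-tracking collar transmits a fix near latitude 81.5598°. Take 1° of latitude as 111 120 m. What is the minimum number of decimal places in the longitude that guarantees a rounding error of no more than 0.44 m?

5

At 81.5598° one degree of longitude covers 111120 × cos 81.5598° ≈ 111120 × 0.1468 ≈ 16309.9 m.
Rounding to N decimal places gives at most 0.5 × 10⁻ᴺ degrees of error, i.e. 0.5 × 10⁻ᴺ × 16309.9 m.
Need 0.5 × 16309.9 × 10⁻ᴺ ≤ 0.44 → 10⁻ᴺ ≤ 5.396e-05, so N ≥ 4.27.
So 5 decimal places suffice (0.0815 m); 4 would allow up to 0.815 m.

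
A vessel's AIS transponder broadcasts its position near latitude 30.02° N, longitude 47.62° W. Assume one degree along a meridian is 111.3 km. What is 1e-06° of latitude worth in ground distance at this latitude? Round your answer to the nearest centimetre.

Along a meridian 1e-06° is 1e-06 × 111300 = 0.1113 m.
That is 0.1113 m = 11.13 cm.

11 centimetres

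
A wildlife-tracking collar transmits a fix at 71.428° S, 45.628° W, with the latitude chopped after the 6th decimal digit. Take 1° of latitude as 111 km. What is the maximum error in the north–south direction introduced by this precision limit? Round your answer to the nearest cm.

11 cm

Truncating at 6 decimal places can drop up to a full unit in the last place, so the latitude may be off by as much as 1e-06°.
North–south distance: 1e-06° × 111000 m/° = 0.111 m.
That is 0.111 m = 11.1 cm.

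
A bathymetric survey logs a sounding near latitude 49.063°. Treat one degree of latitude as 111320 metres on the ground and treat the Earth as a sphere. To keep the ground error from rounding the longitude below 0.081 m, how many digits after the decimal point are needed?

At 49.063° one degree of longitude covers 111320 × cos 49.063° ≈ 111320 × 0.6552 ≈ 72940.1 m.
N decimal places → at most half a unit in the last place, 0.5 × 10⁻ᴺ° = 72940.1/2 × 10⁻ᴺ m.
Need 0.5 × 72940.1 × 10⁻ᴺ ≤ 0.081 → 10⁻ᴺ ≤ 2.221e-06, so N ≥ 5.65.
So 6 decimal places suffice (0.0365 m); 5 would allow up to 0.365 m.

6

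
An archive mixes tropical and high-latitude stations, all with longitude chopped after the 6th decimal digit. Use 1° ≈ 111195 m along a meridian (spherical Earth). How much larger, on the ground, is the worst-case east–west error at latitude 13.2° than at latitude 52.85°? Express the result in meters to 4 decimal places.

Truncating at 6 decimal places can drop up to a full unit in the last place, so the longitude may be off by as much as 1e-06°.
At 13.2°: 1e-06° × 111195 × cos 13.2° = 1e-06 × 111195 × 0.9736 ≈ 0.10826 m.
Error at 52.85° = 1e-06° × 111195 × cos 52.85° ≈ 0.11119 × 0.6039 = 0.067151 m.
Difference: 0.10826 − 0.067151 = 0.041106 m.

0.0411 meters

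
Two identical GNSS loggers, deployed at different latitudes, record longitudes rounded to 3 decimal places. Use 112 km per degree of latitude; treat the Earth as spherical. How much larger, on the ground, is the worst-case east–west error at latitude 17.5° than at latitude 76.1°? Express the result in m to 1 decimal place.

Rounding to 3 decimal places leaves the longitude within ±0.0005° of the true value.
At 17.5°: 0.0005° × 112000 × cos 17.5° = 0.0005 × 112000 × 0.9537 ≈ 53.408 m.
Error at 76.1° = 0.0005° × 112000 × cos 76.1° ≈ 56 × 0.2402 = 13.453 m.
So the lower-latitude error exceeds the higher by 53.408 − 13.453 = 39.955 m.

40.0 m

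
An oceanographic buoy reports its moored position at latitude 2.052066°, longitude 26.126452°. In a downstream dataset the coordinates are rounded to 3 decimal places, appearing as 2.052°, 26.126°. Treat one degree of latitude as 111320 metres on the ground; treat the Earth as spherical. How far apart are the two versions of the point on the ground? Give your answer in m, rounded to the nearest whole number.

Δlat = 2.052066 − 2.052 = +0.000066°; Δlon = 26.126452 − 26.126 = +0.000452°.
North–south shift: 0.000066 × 111320 = 7.34712 m.
East–west at this latitude: 0.000452° × 111320 × cos 2.052° ≈ 0.000452 × 111249 = 50.2844 m.
Combined displacement = (7.34712² + 50.2844²)^½ ≈ 50.8183 m.

51 m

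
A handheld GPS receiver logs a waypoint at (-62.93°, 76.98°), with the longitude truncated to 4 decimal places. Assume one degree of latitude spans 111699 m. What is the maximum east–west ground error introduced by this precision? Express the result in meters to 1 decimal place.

5.1 meters

Truncating at 4 decimal places can drop up to a full unit in the last place, so the longitude may be off by as much as 0.0001°.
One degree of longitude at 62.93° is 111699 × cos 62.93° ≈ 111699 × 0.4551 = 50831.8 m.
Maximum E–W displacement: 0.0001 × 50831.8 = 5.08318 m.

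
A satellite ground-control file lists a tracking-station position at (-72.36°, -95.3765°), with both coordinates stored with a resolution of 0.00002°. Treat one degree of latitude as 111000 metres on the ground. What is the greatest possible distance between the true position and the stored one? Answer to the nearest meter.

1 meters

With a 0.00002° grid the true value lies within half a step, ±0.00002°/2 = ±1e-05°, of the stored one.
N–S: 1e-05° × 111000 m/° = 1.11 m.
E–W at 72.36°: 1e-05° × 111000 × cos 72.36° = 1e-05 × 111000 × 0.3030 ≈ 0.336369 m.
Worst case both components are at the extreme and orthogonal: √(1.11² + 0.336369²) ≈ 1.15985 m.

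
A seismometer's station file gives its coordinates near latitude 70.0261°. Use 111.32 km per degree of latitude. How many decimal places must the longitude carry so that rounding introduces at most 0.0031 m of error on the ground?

7 decimal places

At 70.0261° one degree of longitude covers 111320 × cos 70.0261° ≈ 111320 × 0.3416 ≈ 38026 m.
Rounding to N decimal places gives at most 0.5 × 10⁻ᴺ degrees of error, i.e. 0.5 × 10⁻ᴺ × 38026 m.
Need 0.5 × 38026 × 10⁻ᴺ ≤ 0.0031 → 10⁻ᴺ ≤ 1.630e-07, so N ≥ 6.79.
So 7 decimal places suffice (0.0019 m); 6 would allow up to 0.019 m.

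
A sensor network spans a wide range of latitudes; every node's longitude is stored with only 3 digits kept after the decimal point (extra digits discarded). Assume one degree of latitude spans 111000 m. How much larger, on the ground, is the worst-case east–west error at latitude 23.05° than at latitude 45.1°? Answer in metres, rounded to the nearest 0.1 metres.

23.8 metres

Truncating at 3 decimal places can drop up to a full unit in the last place, so the longitude may be off by as much as 0.001°.
Error at 23.05° = 0.001° × 111000 × cos 23.05° ≈ 111 × 0.9202 = 102.14 m.
At 45.1°: 0.001° × 111000 × cos 45.1° = 0.001 × 111000 × 0.7059 ≈ 78.352 m.
Difference: 102.14 − 78.352 = 23.786 m.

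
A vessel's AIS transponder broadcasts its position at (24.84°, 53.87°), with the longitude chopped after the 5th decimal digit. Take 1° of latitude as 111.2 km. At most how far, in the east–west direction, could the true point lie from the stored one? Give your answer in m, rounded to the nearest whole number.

Truncating at 5 decimal places can drop up to a full unit in the last place, so the longitude may be off by as much as 1e-05°.
At latitude 24.84° a degree of longitude spans 111200 m × cos 24.84° = 111200 × 0.9075 ≈ 100912 m.
East–west error: 1e-05° × 100912 m/° ≈ 1.00912 m.

1 m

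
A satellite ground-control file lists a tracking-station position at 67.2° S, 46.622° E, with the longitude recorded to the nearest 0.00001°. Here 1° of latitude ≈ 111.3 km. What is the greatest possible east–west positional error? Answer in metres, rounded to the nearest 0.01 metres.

0.22 metres

Rounding to 5 decimal places leaves the longitude within ±5e-06° of the true value.
One degree of longitude at 67.2° is 111300 × cos 67.2° ≈ 111300 × 0.3875 = 43130.5 m.
Maximum E–W displacement: 5e-06 × 43130.5 = 0.215652 m.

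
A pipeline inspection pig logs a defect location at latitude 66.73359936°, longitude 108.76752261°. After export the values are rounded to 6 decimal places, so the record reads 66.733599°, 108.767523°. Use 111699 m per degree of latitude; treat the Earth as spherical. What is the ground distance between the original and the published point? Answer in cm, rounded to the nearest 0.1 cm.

Δlat = 66.73359936 − 66.733599 = +0.00000036°; Δlon = 108.76752261 − 108.767523 = -0.00000039°.
North–south shift: 0.00000036 × 111699 = 0.0402116 m.
E–W at 66.7336°: -0.00000039° × 111699 × cos 66.7336° = -0.00000039 × 111699 × 0.3950 ≈ -0.0172075 m.
Distance: √(0.0402116² + 0.0172075²) ≈ 0.0437387 m.
That is 0.0437387 m = 4.3739 cm.

4.4 cm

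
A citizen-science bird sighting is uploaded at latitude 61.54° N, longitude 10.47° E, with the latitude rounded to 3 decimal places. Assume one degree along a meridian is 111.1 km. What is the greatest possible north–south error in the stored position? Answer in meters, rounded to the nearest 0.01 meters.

55.55 meters

Rounding to 3 decimal places leaves the latitude within ±0.0005° of the true value.
Along the meridian that is 0.0005° × 111100 m/° = 55.55 m.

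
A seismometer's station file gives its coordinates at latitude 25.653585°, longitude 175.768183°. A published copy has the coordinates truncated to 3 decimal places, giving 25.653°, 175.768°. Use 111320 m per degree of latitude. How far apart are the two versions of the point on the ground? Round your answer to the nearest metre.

The latitude changed by +0.000585° and the longitude by +0.000183°.
North–south shift: 0.000585 × 111320 = 65.1222 m.
E–W at 25.653°: 0.000183° × 111320 × cos 25.653° = 0.000183 × 111320 × 0.9014 ≈ 18.3636 m.
Combined displacement = (65.1222² + 18.3636²)^½ ≈ 67.6618 m.

68 metres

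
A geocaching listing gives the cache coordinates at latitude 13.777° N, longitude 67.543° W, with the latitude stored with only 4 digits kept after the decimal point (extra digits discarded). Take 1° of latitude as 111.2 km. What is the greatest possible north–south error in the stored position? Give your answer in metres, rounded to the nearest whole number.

11 metres

Truncating at 4 decimal places can drop up to a full unit in the last place, so the latitude may be off by as much as 0.0001°.
Along the meridian that is 0.0001° × 111200 m/° = 11.12 m.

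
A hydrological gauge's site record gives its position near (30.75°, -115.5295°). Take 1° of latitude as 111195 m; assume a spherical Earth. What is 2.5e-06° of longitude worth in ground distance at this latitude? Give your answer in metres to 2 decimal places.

0.24 metres

At 30.75° a degree of longitude is 111195 × cos 30.75° ≈ 95561.7 m, so 2.5e-06° corresponds to 0.238904 m.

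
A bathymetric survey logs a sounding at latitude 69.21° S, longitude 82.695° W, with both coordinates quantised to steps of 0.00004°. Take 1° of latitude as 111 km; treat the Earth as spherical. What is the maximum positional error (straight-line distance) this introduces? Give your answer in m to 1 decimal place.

2.4 m

With a 0.00004° grid the true value lies within half a step, ±0.00004°/2 = ±2e-05°, of the stored one.
North–south component: 2e-05° × 111000 = 2.22 m.
Longitude error → 2e-05 × 111000 × cos 69.21° = 2e-05 × 111000 × 0.3549 ≈ 0.787975 m.
The two errors are perpendicular, so the maximum displacement is √(2.22² + 0.787975²) ≈ 2.3557 m.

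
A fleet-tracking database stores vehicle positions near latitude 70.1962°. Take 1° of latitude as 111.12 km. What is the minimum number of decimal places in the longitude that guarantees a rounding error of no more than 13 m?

4

At 70.1962° one degree of longitude covers 111120 × cos 70.1962° ≈ 111120 × 0.3388 ≈ 37647.5 m.
Rounding to N decimal places gives at most 0.5 × 10⁻ᴺ degrees of error, i.e. 0.5 × 10⁻ᴺ × 37647.5 m.
Setting 18823.7 × 10⁻ᴺ ≤ 13 gives 10ᴺ ≥ 1448, i.e. N ≥ 3.16.
At 3 places the error can reach 18.8 m, but 4 places keeps it to 1.88 m.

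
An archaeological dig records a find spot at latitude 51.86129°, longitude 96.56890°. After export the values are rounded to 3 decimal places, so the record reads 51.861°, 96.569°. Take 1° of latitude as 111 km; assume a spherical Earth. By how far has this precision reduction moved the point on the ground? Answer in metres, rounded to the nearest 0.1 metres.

32.9 metres

Δlat = 51.86129 − 51.861 = +0.00029°; Δlon = 96.56890 − 96.569 = -0.00010°.
N–S: 0.00029° × 111000 m/° = 32.19 m.
East–west at this latitude: -0.00010° × 111000 × cos 51.861° ≈ -0.00010 × 68550.4 = -6.85504 m.
Hypotenuse of the two orthogonal shifts: √(32.19² + 6.85504²) = 32.9118 m.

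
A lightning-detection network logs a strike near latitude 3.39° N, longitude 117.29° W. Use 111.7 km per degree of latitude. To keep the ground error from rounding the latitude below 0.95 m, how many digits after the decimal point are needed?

5 decimal places

One degree of latitude covers 111700 m.
Rounding to N decimal places gives at most 0.5 × 10⁻ᴺ degrees of error, i.e. 0.5 × 10⁻ᴺ × 111700 m.
Setting 55850 × 10⁻ᴺ ≤ 0.95 gives 10ᴺ ≥ 5.879e+04, i.e. N ≥ 4.77.
N = 4 would give 5.58 m (too coarse); N = 5 gives 0.558 m ≤ 0.95 m.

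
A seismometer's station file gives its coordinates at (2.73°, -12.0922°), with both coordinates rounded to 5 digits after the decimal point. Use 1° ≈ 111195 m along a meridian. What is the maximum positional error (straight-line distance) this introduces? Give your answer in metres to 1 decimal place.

Rounding to 5 decimal places leaves each coordinate within ±5e-06° of the true value.
Latitude error → 5e-06 × 111195 = 0.555975 m along the meridian.
E–W at 2.73°: 5e-06° × 111195 × cos 2.73° = 5e-06 × 111195 × 0.9989 ≈ 0.555344 m.
Worst case both components are at the extreme and orthogonal: √(0.555975² + 0.555344²) ≈ 0.785821 m.

0.8 metres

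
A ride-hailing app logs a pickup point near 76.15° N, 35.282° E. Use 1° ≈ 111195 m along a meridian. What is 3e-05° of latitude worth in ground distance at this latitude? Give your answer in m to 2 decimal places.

3.34 m

Along a meridian 3e-05° is 3e-05 × 111195 = 3.33585 m.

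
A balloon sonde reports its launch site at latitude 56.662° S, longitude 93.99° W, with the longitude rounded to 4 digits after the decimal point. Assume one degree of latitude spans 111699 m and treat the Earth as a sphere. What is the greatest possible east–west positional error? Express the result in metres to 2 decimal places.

Rounding to 4 decimal places leaves the longitude within ±5e-05° of the true value.
One degree of longitude at 56.662° is 111699 × cos 56.662° ≈ 111699 × 0.5496 = 61387.2 m.
East–west error: 5e-05° × 61387.2 m/° ≈ 3.06936 m.

3.07 metres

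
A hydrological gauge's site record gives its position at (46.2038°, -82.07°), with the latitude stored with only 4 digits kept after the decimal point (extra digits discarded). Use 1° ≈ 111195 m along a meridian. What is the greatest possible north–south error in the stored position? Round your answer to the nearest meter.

Truncating at 4 decimal places can drop up to a full unit in the last place, so the latitude may be off by as much as 0.0001°.
Along the meridian that is 0.0001° × 111195 m/° = 11.1195 m.

11 meters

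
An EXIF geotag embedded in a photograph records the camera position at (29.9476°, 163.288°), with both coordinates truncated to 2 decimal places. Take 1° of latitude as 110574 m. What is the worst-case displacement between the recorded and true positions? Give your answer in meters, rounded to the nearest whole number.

1463 meters

Truncating at 2 decimal places can drop up to a full unit in the last place, so each coordinate may be off by as much as 0.01°.
North–south component: 0.01° × 110574 = 1105.74 m.
E–W at 29.9476°: 0.01° × 110574 × cos 29.9476° = 0.01 × 110574 × 0.8665 ≈ 958.104 m.
Combining orthogonally: (1105.74² + 958.104²)^½ ≈ 1463.09 m.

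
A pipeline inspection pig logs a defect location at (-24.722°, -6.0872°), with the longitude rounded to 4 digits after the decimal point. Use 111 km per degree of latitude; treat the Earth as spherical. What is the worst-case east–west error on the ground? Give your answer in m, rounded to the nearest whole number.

5 m

Rounding to 4 decimal places leaves the longitude within ±5e-05° of the true value.
Parallels shrink by cos φ, so at 24.722° a degree of longitude is 111000 × 0.9083 ≈ 100827 m.
So at most 5e-05° × 100827 ≈ 5.04133 m east–west.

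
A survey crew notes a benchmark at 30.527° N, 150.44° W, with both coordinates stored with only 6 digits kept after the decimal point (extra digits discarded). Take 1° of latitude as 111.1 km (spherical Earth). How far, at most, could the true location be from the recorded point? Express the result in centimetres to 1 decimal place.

Truncating at 6 decimal places can drop up to a full unit in the last place, so each coordinate may be off by as much as 1e-06°.
N–S: 1e-06° × 111100 m/° = 0.1111 m.
Longitude error → 1e-06 × 111100 × cos 30.527° = 1e-06 × 111100 × 0.8614 ≈ 0.0957004 m.
The two errors are perpendicular, so the maximum displacement is √(0.1111² + 0.0957004²) ≈ 0.146635 m.
That is 0.146635 m = 14.663 cm.

14.7 centimetres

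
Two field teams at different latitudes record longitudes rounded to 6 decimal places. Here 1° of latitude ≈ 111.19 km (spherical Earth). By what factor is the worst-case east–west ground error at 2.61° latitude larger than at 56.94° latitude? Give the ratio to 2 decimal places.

1.83

Rounding to 6 decimal places leaves the longitude within ±5e-07° of the true value.
At 2.61°: 5e-07° × 111190 × cos 2.61° = 5e-07 × 111190 × 0.9990 ≈ 0.055537 m.
At 56.94°: 5e-07° × 111190 × cos 56.94° = 5e-07 × 111190 × 0.5455 ≈ 0.030328 m.
The ratio reduces to cos 2.61° / cos 56.94° = 0.9990/0.5455 ≈ 1.8312.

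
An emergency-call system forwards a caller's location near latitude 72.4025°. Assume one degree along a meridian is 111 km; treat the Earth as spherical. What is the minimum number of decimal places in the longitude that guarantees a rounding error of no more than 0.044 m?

At 72.4025° one degree of longitude covers 111000 × cos 72.4025° ≈ 111000 × 0.3023 ≈ 33558.4 m.
N decimal places → at most half a unit in the last place, 0.5 × 10⁻ᴺ° = 33558.4/2 × 10⁻ᴺ m.
Setting 16779.2 × 10⁻ᴺ ≤ 0.044 gives 10ᴺ ≥ 3.813e+05, i.e. N ≥ 5.58.
At 5 places the error can reach 0.168 m, but 6 places keeps it to 0.0168 m.

6 decimal places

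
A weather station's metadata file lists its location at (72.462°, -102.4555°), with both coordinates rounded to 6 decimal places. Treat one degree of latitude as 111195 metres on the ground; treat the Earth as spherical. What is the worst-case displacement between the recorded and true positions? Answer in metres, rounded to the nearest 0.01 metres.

0.06 metres

Rounding to 6 decimal places leaves each coordinate within ±5e-07° of the true value.
Latitude error → 5e-07 × 111195 = 0.0555975 m along the meridian.
Longitude error → 5e-07 × 111195 × cos 72.462° = 5e-07 × 111195 × 0.3013 ≈ 0.0167537 m.
The two errors are perpendicular, so the maximum displacement is √(0.0555975² + 0.0167537²) ≈ 0.0580669 m.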